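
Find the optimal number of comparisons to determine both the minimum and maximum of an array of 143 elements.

Naive approach: 284 comparisons (142 for max + 142 for min).
Optimal: Compare elements in pairs first (floor(n/2) = 71 comparisons), then find max among winners and min among losers (71 comparisons each).
Total: ceil(3n/2) - 2 = 213 comparisons. An adversary argument shows this is also a lower bound.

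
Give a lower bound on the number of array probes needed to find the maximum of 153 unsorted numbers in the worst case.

Adversary: any unprobed cell could hold a value larger than everything seen so far. If fewer than 153 cells are probed, the adversary places the max in an unprobed cell. So all 153 cells must be examined; together with 153-1 comparisons this is tight.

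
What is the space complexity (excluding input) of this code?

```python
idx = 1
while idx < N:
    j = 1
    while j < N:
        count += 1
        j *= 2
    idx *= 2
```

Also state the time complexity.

Space complexity: O(1).
Only a constant amount of auxiliary storage is used; nothing grows with n.
Time complexity: O(log^2 n).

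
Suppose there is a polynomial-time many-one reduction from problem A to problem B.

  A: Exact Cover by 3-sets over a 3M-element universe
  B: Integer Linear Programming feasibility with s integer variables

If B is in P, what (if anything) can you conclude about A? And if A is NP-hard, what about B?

A poly-time reduction A <=_p B means any A-instance can be transformed to a B-instance in poly time.
If B is in P: compose the reduction with B's poly-time algorithm to solve A in poly time, so A is in P.
If A is NP-hard: every NP problem reduces to A, which reduces to B; composing reductions, every NP problem reduces to B, so B is NP-hard.
(Here in fact A is NP-complete and B is NP-complete.)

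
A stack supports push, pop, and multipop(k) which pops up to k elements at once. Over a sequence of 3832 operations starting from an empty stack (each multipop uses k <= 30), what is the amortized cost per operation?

Each element is pushed exactly once and popped at most once (whether by pop or as part of a multipop). So the total number of individual pops over the whole sequence is at most the number of pushes, which is at most 3832. Total work <= 2 * 3832, hence O(1) amortized per operation.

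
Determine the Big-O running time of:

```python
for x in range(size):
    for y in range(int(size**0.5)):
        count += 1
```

Time complexity: O(n * sqrt(n)).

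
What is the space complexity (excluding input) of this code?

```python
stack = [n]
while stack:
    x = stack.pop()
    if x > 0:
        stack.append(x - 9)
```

Space complexity: O(1).
Only a constant amount of auxiliary storage is used; nothing grows with n.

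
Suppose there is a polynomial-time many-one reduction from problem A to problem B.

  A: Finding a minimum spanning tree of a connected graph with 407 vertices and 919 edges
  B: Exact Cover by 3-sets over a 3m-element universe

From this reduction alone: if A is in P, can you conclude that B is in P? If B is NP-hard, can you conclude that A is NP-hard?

A poly-time reduction A <=_p B transfers tractability DOWN (B easy => A easy) and hardness UP (A hard => B hard), not the reverse.
From A in P, the reduction alone does NOT give B in P: any problem in P trivially reduces to SAT, yet SAT is not known to be in P.
From B NP-hard, the reduction alone does NOT give A NP-hard: again, easy problems reduce to hard ones.
(Here in fact A is P and B is NP-complete.)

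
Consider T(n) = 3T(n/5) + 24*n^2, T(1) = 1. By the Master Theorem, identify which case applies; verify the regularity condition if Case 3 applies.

a=3, b=5, f(n)=24*n^2.
log_5(3) = 0.6826 < 2.
f(n) = Omega(n^(0.6826+epsilon)) for some epsilon > 0, so Case 3 is the candidate.
Regularity: a*f(n/b) = 3*24*(n/5)^2 = (3/25)*24*n^2 <= c*f(n) with c = 3/25 < 1. Satisfied.
Case 3: T(n) = Theta(n^2).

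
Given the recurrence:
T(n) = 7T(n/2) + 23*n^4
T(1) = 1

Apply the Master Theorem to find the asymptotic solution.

a=7, b=2, f(n)=23*n^4. log_2(7) = 2.807 < 4. Case 3: T(n) = O(n^4).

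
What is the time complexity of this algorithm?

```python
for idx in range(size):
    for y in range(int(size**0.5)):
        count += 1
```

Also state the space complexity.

Time complexity: O(n * sqrt(n)).
Space complexity: O(1).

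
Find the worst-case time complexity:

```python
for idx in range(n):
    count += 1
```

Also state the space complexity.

Time complexity: O(n).
Space complexity: O(1).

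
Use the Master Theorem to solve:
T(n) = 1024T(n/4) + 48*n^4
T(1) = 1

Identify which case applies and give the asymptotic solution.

a=1024, b=4, f(n)=48*n^4.
log_4(1024) = 5 > 4.
Since f(n) = O(n^4) is polynomially smaller than n^5, Case 1 applies.
T(n) = Theta(n^5).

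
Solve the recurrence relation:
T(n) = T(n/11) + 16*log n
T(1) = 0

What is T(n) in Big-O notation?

Each of the log_11(n) levels adds O(log n). T(n) = O(log^2 n).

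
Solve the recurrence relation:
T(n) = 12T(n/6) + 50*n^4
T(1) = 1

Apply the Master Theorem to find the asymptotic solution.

a=12, b=6, f(n)=50*n^4. log_6(12) = 1.387 < 4. Case 3: T(n) = O(n^4).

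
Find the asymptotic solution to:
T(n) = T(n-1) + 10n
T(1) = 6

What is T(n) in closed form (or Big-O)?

Unrolling: T(n) = 6 + 10*(2 + 3 + ... + n) = 6 + 10*(n(n+1)/2 - 1) = O(n^2).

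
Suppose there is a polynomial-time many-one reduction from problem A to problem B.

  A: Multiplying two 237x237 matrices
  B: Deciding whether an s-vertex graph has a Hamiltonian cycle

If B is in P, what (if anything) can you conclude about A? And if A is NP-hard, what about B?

A poly-time reduction A <=_p B means any A-instance can be transformed to a B-instance in poly time.
If B is in P: compose the reduction with B's poly-time algorithm to solve A in poly time, so A is in P.
If A is NP-hard: every NP problem reduces to A, which reduces to B; composing reductions, every NP problem reduces to B, so B is NP-hard.
(Here in fact A is P and B is NP-complete.)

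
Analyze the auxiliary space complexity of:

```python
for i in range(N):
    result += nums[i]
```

Space complexity: O(1).
Only a constant amount of auxiliary storage is used; nothing grows with n.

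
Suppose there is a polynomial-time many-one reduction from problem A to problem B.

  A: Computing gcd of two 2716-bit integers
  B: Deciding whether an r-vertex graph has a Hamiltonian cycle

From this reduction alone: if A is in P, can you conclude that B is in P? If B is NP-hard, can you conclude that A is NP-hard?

A poly-time reduction A <=_p B transfers tractability DOWN (B easy => A easy) and hardness UP (A hard => B hard), not the reverse.
From A in P, the reduction alone does NOT give B in P: any problem in P trivially reduces to SAT, yet SAT is not known to be in P.
From B NP-hard, the reduction alone does NOT give A NP-hard: again, easy problems reduce to hard ones.
(Here in fact A is P and B is NP-complete.)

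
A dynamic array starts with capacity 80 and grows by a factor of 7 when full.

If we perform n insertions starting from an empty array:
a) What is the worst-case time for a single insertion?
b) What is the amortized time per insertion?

(a) Worst-case single insertion: O(n) -- when the array is full at capacity c, the resize copies all c elements, and c can be Theta(n).
(b) Resizes happen at sizes 80, 560, 3920, ... Total copy cost for n insertions: 80 + 560 + ... = O(n) (geometric series with ratio 1/7). Amortized cost per insertion: O(n)/n = O(1).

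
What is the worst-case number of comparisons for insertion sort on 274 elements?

Insertion sort on reverse-sorted input: 1 + 2 + ... + (274-1) = 37401 comparisons.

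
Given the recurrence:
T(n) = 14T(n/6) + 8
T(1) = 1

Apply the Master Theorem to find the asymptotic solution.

a=14, b=6, f(n)=8. log_6(14) = 1.473. Case 1 of Master Theorem: T(n) = O(n^1.473).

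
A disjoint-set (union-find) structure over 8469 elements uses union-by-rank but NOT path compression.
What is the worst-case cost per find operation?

Union-by-rank alone keeps every tree's height <= log_2(8469) ~= 13.0. Each find traverses from a node to its root, costing O(height) = O(log n). Without path compression this bound is tight.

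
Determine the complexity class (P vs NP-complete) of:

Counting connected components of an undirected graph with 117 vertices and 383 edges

This problem is in P: BFS/DFS visits each vertex and edge once: O(V+E).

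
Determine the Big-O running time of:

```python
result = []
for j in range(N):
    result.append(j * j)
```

Time complexity: O(n).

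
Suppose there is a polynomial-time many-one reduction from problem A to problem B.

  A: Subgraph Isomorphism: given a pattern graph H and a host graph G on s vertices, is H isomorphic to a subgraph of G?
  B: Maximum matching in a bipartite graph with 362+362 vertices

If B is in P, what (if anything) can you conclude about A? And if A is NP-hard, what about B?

A poly-time reduction A <=_p B means any A-instance can be transformed to a B-instance in poly time.
If B is in P: compose the reduction with B's poly-time algorithm to solve A in poly time, so A is in P.
If A is NP-hard: every NP problem reduces to A, which reduces to B; composing reductions, every NP problem reduces to B, so B is NP-hard.
(Here in fact A is NP-complete and B is in P, so no such reduction is known -- its existence would imply P = NP; the analysis concerns only what the assumed reduction would or would not let you conclude.)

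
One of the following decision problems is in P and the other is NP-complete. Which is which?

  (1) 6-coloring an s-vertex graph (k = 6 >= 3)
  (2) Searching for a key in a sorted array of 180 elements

(1) is NP-complete: graph k-coloring for k>=3 is NP-complete by reduction from 3-SAT.
(2) is P: binary search runs in O(log n).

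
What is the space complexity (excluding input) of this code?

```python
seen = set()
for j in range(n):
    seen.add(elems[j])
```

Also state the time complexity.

Space complexity: O(n).
Auxiliary storage grows linearly with the input size n in the worst case.
Time complexity: O(n).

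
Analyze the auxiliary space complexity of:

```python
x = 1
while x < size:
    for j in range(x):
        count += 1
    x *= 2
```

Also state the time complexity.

Space complexity: O(1).
Only a constant amount of auxiliary storage is used; nothing grows with n.
Time complexity: O(n).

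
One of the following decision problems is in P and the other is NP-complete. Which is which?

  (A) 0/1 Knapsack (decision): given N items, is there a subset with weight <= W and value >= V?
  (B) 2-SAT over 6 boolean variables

(A) is NP-complete: reduces from Subset Sum.
(B) is P: 2-SAT is solvable in linear time via implication-graph SCCs.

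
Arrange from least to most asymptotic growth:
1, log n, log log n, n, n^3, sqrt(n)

Ordered by growth rate: 1 < log log n < log n < sqrt(n) < n < n^3.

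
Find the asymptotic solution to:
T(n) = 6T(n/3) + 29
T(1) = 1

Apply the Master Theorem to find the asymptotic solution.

a=6, b=3, f(n)=29. log_3(6) = 1.631. Case 1 of Master Theorem: T(n) = O(n^1.631).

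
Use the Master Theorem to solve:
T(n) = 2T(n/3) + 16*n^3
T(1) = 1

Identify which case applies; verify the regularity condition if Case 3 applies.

a=2, b=3, f(n)=16*n^3.
log_3(2) = 0.6309 < 3.
f(n) = Omega(n^(0.6309+epsilon)) for some epsilon > 0, so Case 3 is the candidate.
Regularity: a*f(n/b) = 2*16*(n/3)^3 = (2/27)*16*n^3 <= c*f(n) with c = 2/27 < 1. Satisfied.
Case 3: T(n) = Theta(n^3).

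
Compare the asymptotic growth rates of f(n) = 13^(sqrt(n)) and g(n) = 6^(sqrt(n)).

f(n) = 13^(sqrt(n)) grows faster: ratio is (13/6)^(sqrt(n)) -> infinity since 13/6 > 1.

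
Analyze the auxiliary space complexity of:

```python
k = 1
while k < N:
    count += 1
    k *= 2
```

Space complexity: O(1).
Only a constant amount of auxiliary storage is used; nothing grows with n.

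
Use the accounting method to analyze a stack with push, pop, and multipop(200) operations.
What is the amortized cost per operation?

Assign 2 credits per push (1 for the push, 1 saved for a future pop). Each pop or element popped by multipop(200) uses 1 saved credit. Total credits never go negative, so amortized cost is O(1).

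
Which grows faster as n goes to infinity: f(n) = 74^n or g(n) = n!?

g(n) = n! grows faster: n!/74^n -> infinity by Stirling.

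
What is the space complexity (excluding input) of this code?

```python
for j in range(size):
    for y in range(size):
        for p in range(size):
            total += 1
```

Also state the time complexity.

Space complexity: O(1).
Only a constant amount of auxiliary storage is used; nothing grows with n.
Time complexity: O(n^3).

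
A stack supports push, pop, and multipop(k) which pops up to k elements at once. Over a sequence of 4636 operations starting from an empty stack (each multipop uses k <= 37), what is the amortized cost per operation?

Each element is pushed exactly once and popped at most once (whether by pop or as part of a multipop). So the total number of individual pops over the whole sequence is at most the number of pushes, which is at most 4636. Total work <= 2 * 4636, hence O(1) amortized per operation.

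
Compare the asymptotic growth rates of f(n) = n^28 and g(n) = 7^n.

g(n) = 7^n grows faster: any exponential with base > 1 dominates every polynomial.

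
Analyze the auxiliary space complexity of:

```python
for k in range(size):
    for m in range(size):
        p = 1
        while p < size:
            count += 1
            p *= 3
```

Space complexity: O(1).
Only a constant amount of auxiliary storage is used; nothing grows with n.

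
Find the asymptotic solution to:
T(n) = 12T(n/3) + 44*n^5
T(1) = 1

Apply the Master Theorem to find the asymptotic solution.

a=12, b=3, f(n)=44*n^5. log_3(12) = 2.262 < 5. Case 3: T(n) = O(n^5).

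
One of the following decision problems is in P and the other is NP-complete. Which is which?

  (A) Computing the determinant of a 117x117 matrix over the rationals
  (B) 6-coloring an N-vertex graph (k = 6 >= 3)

(A) is P: Gaussian elimination runs in O(n^3).
(B) is NP-complete: graph k-coloring for k>=3 is NP-complete by reduction from 3-SAT.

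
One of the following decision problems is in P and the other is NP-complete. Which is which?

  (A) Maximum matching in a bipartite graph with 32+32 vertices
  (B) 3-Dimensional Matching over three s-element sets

(A) is P: Hopcroft-Karp runs in O(E sqrt(V)).
(B) is NP-complete: one of Karp's 21 NP-complete problems.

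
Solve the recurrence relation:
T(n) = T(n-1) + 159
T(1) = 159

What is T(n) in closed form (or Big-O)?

Unrolling: T(n) = T(n-1) + 159 = T(n-2) + 2*159 = ... = T(1) + (n-1)*159 = 159 + (n-1)*159 = 159n.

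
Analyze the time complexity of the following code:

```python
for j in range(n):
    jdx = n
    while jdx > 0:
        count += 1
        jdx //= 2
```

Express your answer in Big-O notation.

Time complexity: O(n log n).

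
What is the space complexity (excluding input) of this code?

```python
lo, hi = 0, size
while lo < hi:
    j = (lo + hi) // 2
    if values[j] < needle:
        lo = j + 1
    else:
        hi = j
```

Space complexity: O(1).
Only a constant amount of auxiliary storage is used; nothing grows with n.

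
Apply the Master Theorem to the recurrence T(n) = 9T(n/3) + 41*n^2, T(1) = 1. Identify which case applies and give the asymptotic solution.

a=9, b=3, f(n)=41*n^2.
log_3(9) = 2, so n^(log_b(a)) = n^2.
f(n) = Theta(n^2), so Case 2 applies.
T(n) = Theta(n^2 log n).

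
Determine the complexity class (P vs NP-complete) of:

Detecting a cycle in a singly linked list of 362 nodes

This problem is in P: Floyd's tortoise-and-hare runs in O(n) time, O(1) space.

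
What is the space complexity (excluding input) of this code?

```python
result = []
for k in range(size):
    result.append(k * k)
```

Space complexity: O(n).
Auxiliary storage grows linearly with the input size n in the worst case.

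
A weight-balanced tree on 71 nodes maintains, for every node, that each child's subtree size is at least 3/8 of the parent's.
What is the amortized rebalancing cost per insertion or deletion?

With balance ratio 3/8, tree height is O(log_{8/3}(71)) = O(log n). A rebalance at a node of size s costs O(s) but requires Omega(s) updates in that subtree to retrigger. Summed over the O(log n) ancestors of the touched leaf, amortized rebalancing is O(log n).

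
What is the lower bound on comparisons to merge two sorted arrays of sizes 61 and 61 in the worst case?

Adversary: with |61 - 61| <= 1 the inputs can be fully interleaved so that every adjacent pair in the merged output comes from different arrays. Then each of the 121 adjacent pairs must be directly compared, or the algorithm cannot determine their relative order. Standard merge meets this bound.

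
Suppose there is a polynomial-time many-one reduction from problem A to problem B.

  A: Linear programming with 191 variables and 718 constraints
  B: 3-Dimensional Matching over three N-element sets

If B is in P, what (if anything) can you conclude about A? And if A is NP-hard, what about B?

A poly-time reduction A <=_p B means any A-instance can be transformed to a B-instance in poly time.
If B is in P: compose the reduction with B's poly-time algorithm to solve A in poly time, so A is in P.
If A is NP-hard: every NP problem reduces to A, which reduces to B; composing reductions, every NP problem reduces to B, so B is NP-hard.
(Here in fact A is P and B is NP-complete.)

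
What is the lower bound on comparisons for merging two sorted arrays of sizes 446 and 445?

Adversary argument: with sizes 446 and 445 (differing by at most 1), interleave the two arrays so that every consecutive pair in the output comes from different inputs. Then each of the 890 adjacent output pairs must be directly compared, or the algorithm cannot determine their relative order. So 890 comparisons are necessary; standard merge achieves this.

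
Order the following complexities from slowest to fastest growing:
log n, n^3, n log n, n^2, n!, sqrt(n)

Ordered by growth rate: log n < sqrt(n) < n log n < n^2 < n^3 < n!.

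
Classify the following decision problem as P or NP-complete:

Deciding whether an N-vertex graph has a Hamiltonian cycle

This problem is NP-complete: one of Karp's 21 NP-complete problems.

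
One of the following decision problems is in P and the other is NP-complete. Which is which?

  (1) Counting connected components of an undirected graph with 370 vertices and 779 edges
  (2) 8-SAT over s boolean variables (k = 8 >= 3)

(1) is P: BFS/DFS visits each vertex and edge once: O(V+E).
(2) is NP-complete: 3-SAT is NP-complete (Cook-Levin); k-SAT for k>=3 reduces from 3-SAT.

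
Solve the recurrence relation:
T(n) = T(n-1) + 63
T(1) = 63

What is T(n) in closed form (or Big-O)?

Unrolling: T(n) = T(n-1) + 63 = T(n-2) + 2*63 = ... = T(1) + (n-1)*63 = 63 + (n-1)*63 = 63n.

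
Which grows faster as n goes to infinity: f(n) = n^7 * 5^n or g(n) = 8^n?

g(n) = 8^n grows faster: 8^n / (n^7 5^n) = (8/5)^n / n^7 -> infinity since 8/5 > 1.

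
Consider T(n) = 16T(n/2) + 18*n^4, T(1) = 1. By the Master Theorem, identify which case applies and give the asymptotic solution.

a=16, b=2, f(n)=18*n^4.
log_2(16) = 4, so n^(log_b(a)) = n^4.
f(n) = Theta(n^4), so Case 2 applies.
T(n) = Theta(n^4 log n).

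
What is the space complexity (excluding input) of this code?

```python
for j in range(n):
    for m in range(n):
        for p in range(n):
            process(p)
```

Space complexity: O(1).
Only a constant amount of auxiliary storage is used; nothing grows with n.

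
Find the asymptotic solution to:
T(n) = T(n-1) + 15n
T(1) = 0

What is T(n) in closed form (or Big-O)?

Unrolling: T(n) = 0 + 15*(2 + 3 + ... + n) = 0 + 15*(n(n+1)/2 - 1) = O(n^2).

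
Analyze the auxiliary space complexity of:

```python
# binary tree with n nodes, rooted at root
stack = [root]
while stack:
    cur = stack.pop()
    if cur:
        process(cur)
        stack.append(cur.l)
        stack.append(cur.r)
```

Space complexity: O(n).
Auxiliary storage grows linearly with the input size n in the worst case.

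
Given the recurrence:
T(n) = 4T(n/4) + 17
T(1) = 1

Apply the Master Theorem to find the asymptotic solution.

a=4, b=4, f(n)=17. log_4(4) = 1. Case 1 of Master Theorem: T(n) = O(n^1).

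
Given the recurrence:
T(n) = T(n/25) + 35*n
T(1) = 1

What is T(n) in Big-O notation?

Geometric series: 35*n*(1 + 1/25 + 1/25^2 + ...) = O(n). T(n) = O(n).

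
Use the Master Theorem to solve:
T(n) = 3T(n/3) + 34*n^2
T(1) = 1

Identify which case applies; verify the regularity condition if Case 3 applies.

a=3, b=3, f(n)=34*n^2.
log_3(3) = 1 < 2.
f(n) = Omega(n^(1+epsilon)) for some epsilon > 0, so Case 3 is the candidate.
Regularity: a*f(n/b) = 3*34*(n/3)^2 = (3/9)*34*n^2 <= c*f(n) with c = 3/9 < 1. Satisfied.
Case 3: T(n) = Theta(n^2).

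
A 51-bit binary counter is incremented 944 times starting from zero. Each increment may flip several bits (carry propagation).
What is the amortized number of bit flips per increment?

Bit i flips on every 2^i-th increment, so over 944 increments bit i flips floor(944/2^i) times. Summing over i: total flips < 2 * 944. Amortized: < 2 = O(1) per increment.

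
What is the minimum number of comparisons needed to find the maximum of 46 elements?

Finding the maximum requires 45 comparisons. Each comparison eliminates exactly one candidate. With 46 candidates, we need 45 eliminations.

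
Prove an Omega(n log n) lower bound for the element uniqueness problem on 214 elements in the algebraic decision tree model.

In the algebraic decision tree model, element uniqueness on 214 elements is equivalent to determining which cell of an arrangement of C(214,2) = 22791 hyperplanes x_i = x_j contains the input point. Ben-Or's theorem shows this requires Omega(n log n).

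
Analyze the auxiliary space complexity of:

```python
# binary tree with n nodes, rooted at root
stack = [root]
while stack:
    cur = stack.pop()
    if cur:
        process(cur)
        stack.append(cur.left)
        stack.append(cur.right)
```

Space complexity: O(n).
Auxiliary storage grows linearly with the input size n in the worst case.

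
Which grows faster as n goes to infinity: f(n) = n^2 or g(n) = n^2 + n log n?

f(n) = n^2 and g(n) = n^2 + n log n are Theta of each other: the lower-order n log n term is o(n^2); both are Theta(n^2).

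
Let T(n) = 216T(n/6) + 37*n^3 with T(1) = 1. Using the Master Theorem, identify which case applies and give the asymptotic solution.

a=216, b=6, f(n)=37*n^3.
log_6(216) = 3, so n^(log_b(a)) = n^3.
f(n) = Theta(n^3), so Case 2 applies.
T(n) = Theta(n^3 log n).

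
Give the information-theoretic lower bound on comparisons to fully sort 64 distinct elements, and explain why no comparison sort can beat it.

A comparison sort is a binary decision tree whose leaves are the 64! = 126886932185884164103433389335161480802865516174545192198801894375214704230400000000000000 possible output permutations. A binary tree with L leaves has height >= ceil(log_2(L)). So any comparison sort needs >= ceil(log_2(64!)) = 296 comparisons in the worst case.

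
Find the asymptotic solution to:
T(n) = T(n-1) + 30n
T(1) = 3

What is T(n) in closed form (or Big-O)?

Unrolling: T(n) = 3 + 30*(2 + 3 + ... + n) = 3 + 30*(n(n+1)/2 - 1) = O(n^2).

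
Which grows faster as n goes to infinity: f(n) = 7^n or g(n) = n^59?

f(n) = 7^n grows faster: any exponential with base > 1 dominates every polynomial.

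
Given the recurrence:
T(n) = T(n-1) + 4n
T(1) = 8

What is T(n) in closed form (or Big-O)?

Unrolling: T(n) = 8 + 4*(2 + 3 + ... + n) = 8 + 4*(n(n+1)/2 - 1) = O(n^2).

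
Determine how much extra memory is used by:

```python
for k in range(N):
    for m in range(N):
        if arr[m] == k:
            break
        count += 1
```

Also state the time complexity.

Space complexity: O(1).
Only a constant amount of auxiliary storage is used; nothing grows with n.
Time complexity: O(n^2).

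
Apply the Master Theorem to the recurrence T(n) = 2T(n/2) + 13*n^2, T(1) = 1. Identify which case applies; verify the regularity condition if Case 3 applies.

a=2, b=2, f(n)=13*n^2.
log_2(2) = 1 < 2.
f(n) = Omega(n^(1+epsilon)) for some epsilon > 0, so Case 3 is the candidate.
Regularity: a*f(n/b) = 2*13*(n/2)^2 = (2/4)*13*n^2 <= c*f(n) with c = 2/4 < 1. Satisfied.
Case 3: T(n) = Theta(n^2).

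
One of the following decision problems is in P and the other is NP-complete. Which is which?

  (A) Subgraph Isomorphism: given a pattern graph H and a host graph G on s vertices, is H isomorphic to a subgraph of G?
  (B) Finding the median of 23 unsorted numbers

(A) is NP-complete: generalizes Clique and Hamiltonian Path (pattern size is part of the input).
(B) is P: linear-time selection (median-of-medians) runs in O(n).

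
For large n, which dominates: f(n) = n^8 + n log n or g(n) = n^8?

f(n) = n^8 + n log n and g(n) = n^8 are Theta of each other: the lower-order n log n term is o(n^8); both are Theta(n^8).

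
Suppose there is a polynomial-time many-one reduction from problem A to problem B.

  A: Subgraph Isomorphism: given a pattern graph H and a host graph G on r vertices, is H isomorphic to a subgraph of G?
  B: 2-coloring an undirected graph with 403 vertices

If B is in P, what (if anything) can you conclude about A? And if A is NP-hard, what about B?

A poly-time reduction A <=_p B means any A-instance can be transformed to a B-instance in poly time.
If B is in P: compose the reduction with B's poly-time algorithm to solve A in poly time, so A is in P.
If A is NP-hard: every NP problem reduces to A, which reduces to B; composing reductions, every NP problem reduces to B, so B is NP-hard.
(Here in fact A is NP-complete and B is in P, so no such reduction is known -- its existence would imply P = NP; the analysis concerns only what the assumed reduction would or would not let you conclude.)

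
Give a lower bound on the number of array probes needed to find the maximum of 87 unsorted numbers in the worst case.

Adversary: any unprobed cell could hold a value larger than everything seen so far. If fewer than 87 cells are probed, the adversary places the max in an unprobed cell. So all 87 cells must be examined; together with 87-1 comparisons this is tight.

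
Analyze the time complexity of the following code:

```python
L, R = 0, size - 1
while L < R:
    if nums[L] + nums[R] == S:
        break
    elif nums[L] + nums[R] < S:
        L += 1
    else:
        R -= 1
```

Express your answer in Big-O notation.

Time complexity: O(n).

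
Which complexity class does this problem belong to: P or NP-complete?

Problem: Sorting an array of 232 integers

This problem is in P: merge sort runs in O(n log n).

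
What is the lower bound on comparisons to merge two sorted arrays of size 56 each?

To merge two sorted arrays of size 56, we need at least 111 comparisons in the worst case. An adversary can force every element to be compared.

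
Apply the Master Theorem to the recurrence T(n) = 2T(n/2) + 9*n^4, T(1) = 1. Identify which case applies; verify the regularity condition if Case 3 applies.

a=2, b=2, f(n)=9*n^4.
log_2(2) = 1 < 4.
f(n) = Omega(n^(1+epsilon)) for some epsilon > 0, so Case 3 is the candidate.
Regularity: a*f(n/b) = 2*9*(n/2)^4 = (2/16)*9*n^4 <= c*f(n) with c = 2/16 < 1. Satisfied.
Case 3: T(n) = Theta(n^4).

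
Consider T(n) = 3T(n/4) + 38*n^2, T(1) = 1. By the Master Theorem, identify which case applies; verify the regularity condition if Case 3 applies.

a=3, b=4, f(n)=38*n^2.
log_4(3) = 0.7925 < 2.
f(n) = Omega(n^(0.7925+epsilon)) for some epsilon > 0, so Case 3 is the candidate.
Regularity: a*f(n/b) = 3*38*(n/4)^2 = (3/16)*38*n^2 <= c*f(n) with c = 3/16 < 1. Satisfied.
Case 3: T(n) = Theta(n^2).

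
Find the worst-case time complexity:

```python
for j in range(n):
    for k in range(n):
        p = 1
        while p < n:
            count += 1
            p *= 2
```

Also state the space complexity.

Time complexity: O(n^2 log n).
Space complexity: O(1).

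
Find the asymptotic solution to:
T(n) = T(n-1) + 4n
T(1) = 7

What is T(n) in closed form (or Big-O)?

Unrolling: T(n) = 7 + 4*(2 + 3 + ... + n) = 7 + 4*(n(n+1)/2 - 1) = O(n^2).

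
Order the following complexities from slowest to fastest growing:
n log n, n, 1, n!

Ordered by growth rate: 1 < n < n log n < n!.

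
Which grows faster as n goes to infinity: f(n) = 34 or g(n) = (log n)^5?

g(n) = (log n)^5 grows faster: any unbounded function dominates a constant.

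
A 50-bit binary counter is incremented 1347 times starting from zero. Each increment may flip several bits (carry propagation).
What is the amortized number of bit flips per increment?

Bit i flips on every 2^i-th increment, so over 1347 increments bit i flips floor(1347/2^i) times. Summing over i: total flips < 2 * 1347. Amortized: < 2 = O(1) per increment.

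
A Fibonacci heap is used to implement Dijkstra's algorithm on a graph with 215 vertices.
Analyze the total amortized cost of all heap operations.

Dijkstra performs 215 insert, 215 extract-min, and at most E decrease-key operations. With Fibonacci heap: insert O(1) amortized, extract-min O(log n) amortized, decrease-key O(1) amortized. Total with n = 215: O(n * 1 + n * log n + E * 1) = O(n log n + E).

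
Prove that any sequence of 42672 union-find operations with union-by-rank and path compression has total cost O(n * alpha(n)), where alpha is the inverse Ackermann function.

Using Tarjan's analysis with rank-based potential function. Union-by-rank keeps tree height O(log n). Path compression flattens paths during find. For n = 42672 operations, total cost is O(n * alpha(n)), effectively O(n) since alpha grows incredibly slowly.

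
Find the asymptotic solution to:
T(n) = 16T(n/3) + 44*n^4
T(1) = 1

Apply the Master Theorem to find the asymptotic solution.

a=16, b=3, f(n)=44*n^4. log_3(16) = 2.524 < 4. Case 3: T(n) = O(n^4).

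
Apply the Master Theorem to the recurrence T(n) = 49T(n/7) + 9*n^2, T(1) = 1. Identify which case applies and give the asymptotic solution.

a=49, b=7, f(n)=9*n^2.
log_7(49) = 2, so n^(log_b(a)) = n^2.
f(n) = Theta(n^2), so Case 2 applies.
T(n) = Theta(n^2 log n).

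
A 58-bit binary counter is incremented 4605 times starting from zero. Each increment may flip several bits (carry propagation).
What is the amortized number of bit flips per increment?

Bit i flips on every 2^i-th increment, so over 4605 increments bit i flips floor(4605/2^i) times. Summing over i: total flips < 2 * 4605. Amortized: < 2 = O(1) per increment.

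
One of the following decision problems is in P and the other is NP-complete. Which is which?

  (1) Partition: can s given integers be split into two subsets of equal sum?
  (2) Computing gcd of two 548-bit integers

(1) is NP-complete: Subset Sum reduces to it (one of Karp's 21 NP-complete problems).
(2) is P: the Euclidean algorithm runs in polynomial time in the bit-length.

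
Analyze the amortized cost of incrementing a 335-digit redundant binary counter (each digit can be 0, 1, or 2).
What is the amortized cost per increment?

A redundant counter on 335 digits allows digit values 0, 1, 2. Increment adds 1 to the least significant digit and carries any 2 to a 0 plus +1 on the next digit. With potential Phi = (number of 2-digits), each increment does O(1) actual work plus a chain of carries, each of which decreases Phi by 1. Amortized O(1).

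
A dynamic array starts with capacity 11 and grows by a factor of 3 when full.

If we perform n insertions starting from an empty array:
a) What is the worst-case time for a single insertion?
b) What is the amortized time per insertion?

(a) Worst-case single insertion: O(n) -- when the array is full at capacity c, the resize copies all c elements, and c can be Theta(n).
(b) Resizes happen at sizes 11, 33, 99, ... Total copy cost for n insertions: 11 + 33 + ... = O(n) (geometric series with ratio 1/3). Amortized cost per insertion: O(n)/n = O(1).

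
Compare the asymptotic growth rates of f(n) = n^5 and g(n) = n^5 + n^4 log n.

f(n) = n^5 and g(n) = n^5 + n^4 log n are Theta of each other: the lower-order n^4 log n term is o(n^5); both are Theta(n^5).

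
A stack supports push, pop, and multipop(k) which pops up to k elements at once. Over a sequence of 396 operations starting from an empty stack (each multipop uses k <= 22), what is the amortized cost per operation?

Each element is pushed exactly once and popped at most once (whether by pop or as part of a multipop). So the total number of individual pops over the whole sequence is at most the number of pushes, which is at most 396. Total work <= 2 * 396, hence O(1) amortized per operation.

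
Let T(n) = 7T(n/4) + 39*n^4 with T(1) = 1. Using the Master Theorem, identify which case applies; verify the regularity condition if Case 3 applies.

a=7, b=4, f(n)=39*n^4.
log_4(7) = 1.404 < 4.
f(n) = Omega(n^(1.404+epsilon)) for some epsilon > 0, so Case 3 is the candidate.
Regularity: a*f(n/b) = 7*39*(n/4)^4 = (7/256)*39*n^4 <= c*f(n) with c = 7/256 < 1. Satisfied.
Case 3: T(n) = Theta(n^4).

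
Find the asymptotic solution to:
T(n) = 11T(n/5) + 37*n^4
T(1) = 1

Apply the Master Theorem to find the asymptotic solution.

a=11, b=5, f(n)=37*n^4. log_5(11) = 1.49 < 4. Case 3: T(n) = O(n^4).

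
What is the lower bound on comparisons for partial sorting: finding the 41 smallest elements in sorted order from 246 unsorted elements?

Finding 41 smallest of 246 in sorted order: Omega(246) to identify the 41 smallest, plus Omega(41 log 41) to sort them. Total: Omega(n + k log k).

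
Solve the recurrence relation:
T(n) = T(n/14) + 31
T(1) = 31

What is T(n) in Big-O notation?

Each step divides n by 14 and adds 31. After log_14(n) steps, T(n) = O(log n).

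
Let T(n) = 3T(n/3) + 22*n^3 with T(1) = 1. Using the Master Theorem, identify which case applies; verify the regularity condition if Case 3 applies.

a=3, b=3, f(n)=22*n^3.
log_3(3) = 1 < 3.
f(n) = Omega(n^(1+epsilon)) for some epsilon > 0, so Case 3 is the candidate.
Regularity: a*f(n/b) = 3*22*(n/3)^3 = (3/27)*22*n^3 <= c*f(n) with c = 3/27 < 1. Satisfied.
Case 3: T(n) = Theta(n^3).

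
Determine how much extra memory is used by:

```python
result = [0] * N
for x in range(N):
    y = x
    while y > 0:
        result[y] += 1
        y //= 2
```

Space complexity: O(n).
Auxiliary storage grows linearly with the input size n in the worst case.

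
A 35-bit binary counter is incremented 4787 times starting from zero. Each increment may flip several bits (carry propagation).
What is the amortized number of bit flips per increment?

Bit i flips on every 2^i-th increment, so over 4787 increments bit i flips floor(4787/2^i) times. Summing over i: total flips < 2 * 4787. Amortized: < 2 = O(1) per increment.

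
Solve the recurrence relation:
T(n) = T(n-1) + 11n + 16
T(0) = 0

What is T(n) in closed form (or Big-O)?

Dominant term in sum is 11*sum(i, i=1..n) = 11*n*(n+1)/2 = O(n^2).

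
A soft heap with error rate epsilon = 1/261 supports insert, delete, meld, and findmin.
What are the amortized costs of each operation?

Soft heaps (Chazelle) allow up to an epsilon = 1/261 fraction of elements to have corrupted (raised) keys. Insert is O(log(1/epsilon)) = O(log 261) amortized -- the structure maintains heap-ordered binary trees of rank bounded by O(log(1/epsilon)). Meld concatenates root lists: O(1) amortized. Delete and findmin are O(1) amortized.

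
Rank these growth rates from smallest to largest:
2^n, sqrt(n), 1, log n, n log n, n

Ordered by growth rate: 1 < log n < sqrt(n) < n < n log n < 2^n.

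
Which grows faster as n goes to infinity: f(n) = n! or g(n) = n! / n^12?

f(n) = n! grows faster: the ratio n!/(n!/n^12) = n^12 -> infinity.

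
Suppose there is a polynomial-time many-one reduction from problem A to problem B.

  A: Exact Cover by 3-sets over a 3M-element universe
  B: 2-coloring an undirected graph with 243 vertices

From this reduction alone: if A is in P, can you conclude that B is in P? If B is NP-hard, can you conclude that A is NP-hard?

A poly-time reduction A <=_p B transfers tractability DOWN (B easy => A easy) and hardness UP (A hard => B hard), not the reverse.
From A in P, the reduction alone does NOT give B in P: any problem in P trivially reduces to SAT, yet SAT is not known to be in P.
From B NP-hard, the reduction alone does NOT give A NP-hard: again, easy problems reduce to hard ones.
(Here in fact A is NP-complete and B is in P, so no such reduction is known -- its existence would imply P = NP; the analysis concerns only what the assumed reduction would or would not let you conclude.)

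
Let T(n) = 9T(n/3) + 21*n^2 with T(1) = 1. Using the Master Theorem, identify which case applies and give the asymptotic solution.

a=9, b=3, f(n)=21*n^2.
log_3(9) = 2, so n^(log_b(a)) = n^2.
f(n) = Theta(n^2), so Case 2 applies.
T(n) = Theta(n^2 log n).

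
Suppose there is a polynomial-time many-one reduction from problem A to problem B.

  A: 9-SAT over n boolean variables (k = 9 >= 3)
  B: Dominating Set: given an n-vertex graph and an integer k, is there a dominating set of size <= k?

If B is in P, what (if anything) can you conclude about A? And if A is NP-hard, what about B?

A poly-time reduction A <=_p B means any A-instance can be transformed to a B-instance in poly time.
If B is in P: compose the reduction with B's poly-time algorithm to solve A in poly time, so A is in P.
If A is NP-hard: every NP problem reduces to A, which reduces to B; composing reductions, every NP problem reduces to B, so B is NP-hard.
(Here in fact A is NP-complete and B is NP-complete.)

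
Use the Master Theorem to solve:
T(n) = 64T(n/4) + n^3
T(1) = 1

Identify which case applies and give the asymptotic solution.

a=64, b=4, f(n)=n^3.
log_4(64) = 3, so n^(log_b(a)) = n^3.
f(n) = Theta(n^3), so Case 2 applies.
T(n) = Theta(n^3 log n).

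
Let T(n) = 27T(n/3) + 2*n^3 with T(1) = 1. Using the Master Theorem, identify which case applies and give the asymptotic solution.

a=27, b=3, f(n)=2*n^3.
log_3(27) = 3, so n^(log_b(a)) = n^3.
f(n) = Theta(n^3), so Case 2 applies.
T(n) = Theta(n^3 log n).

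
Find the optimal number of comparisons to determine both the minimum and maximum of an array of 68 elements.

Naive approach: 134 comparisons (67 for max + 67 for min).
Optimal: Compare elements in pairs first (floor(n/2) = 34 comparisons), then find max among winners and min among losers (33 comparisons each).
Total: ceil(3n/2) - 2 = 100 comparisons. An adversary argument shows this is also a lower bound.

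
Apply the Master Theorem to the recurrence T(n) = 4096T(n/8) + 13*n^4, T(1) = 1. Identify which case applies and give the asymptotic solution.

a=4096, b=8, f(n)=13*n^4.
log_8(4096) = 4, so n^(log_b(a)) = n^4.
f(n) = Theta(n^4), so Case 2 applies.
T(n) = Theta(n^4 log n).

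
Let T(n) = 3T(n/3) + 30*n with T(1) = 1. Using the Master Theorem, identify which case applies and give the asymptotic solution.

a=3, b=3, f(n)=30*n.
log_3(3) = 1, so n^(log_b(a)) = n.
f(n) = Theta(n), so Case 2 applies.
T(n) = Theta(n log n).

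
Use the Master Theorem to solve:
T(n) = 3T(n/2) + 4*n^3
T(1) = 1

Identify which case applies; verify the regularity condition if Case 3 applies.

a=3, b=2, f(n)=4*n^3.
log_2(3) = 1.585 < 3.
f(n) = Omega(n^(1.585+epsilon)) for some epsilon > 0, so Case 3 is the candidate.
Regularity: a*f(n/b) = 3*4*(n/2)^3 = (3/8)*4*n^3 <= c*f(n) with c = 3/8 < 1. Satisfied.
Case 3: T(n) = Theta(n^3).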